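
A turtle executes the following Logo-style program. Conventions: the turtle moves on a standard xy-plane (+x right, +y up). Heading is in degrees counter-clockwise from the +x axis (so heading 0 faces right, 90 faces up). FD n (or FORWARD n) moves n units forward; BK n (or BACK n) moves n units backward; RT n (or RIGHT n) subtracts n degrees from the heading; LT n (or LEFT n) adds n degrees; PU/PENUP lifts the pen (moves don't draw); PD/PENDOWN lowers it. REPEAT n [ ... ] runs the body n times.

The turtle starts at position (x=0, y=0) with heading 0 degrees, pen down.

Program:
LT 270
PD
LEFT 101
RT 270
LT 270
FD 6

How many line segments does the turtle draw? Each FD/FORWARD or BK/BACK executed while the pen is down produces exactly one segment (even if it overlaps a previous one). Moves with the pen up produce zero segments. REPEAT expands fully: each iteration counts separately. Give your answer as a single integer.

Answer: 1

Derivation:
Executing turtle program step by step:
Start: pos=(0,0), heading=0, pen down
LT 270: heading 0 -> 270
PD: pen down
LT 101: heading 270 -> 11
RT 270: heading 11 -> 101
LT 270: heading 101 -> 11
FD 6: (0,0) -> (5.89,1.145) [heading=11, draw]
Final: pos=(5.89,1.145), heading=11, 1 segment(s) drawn
Segments drawn: 1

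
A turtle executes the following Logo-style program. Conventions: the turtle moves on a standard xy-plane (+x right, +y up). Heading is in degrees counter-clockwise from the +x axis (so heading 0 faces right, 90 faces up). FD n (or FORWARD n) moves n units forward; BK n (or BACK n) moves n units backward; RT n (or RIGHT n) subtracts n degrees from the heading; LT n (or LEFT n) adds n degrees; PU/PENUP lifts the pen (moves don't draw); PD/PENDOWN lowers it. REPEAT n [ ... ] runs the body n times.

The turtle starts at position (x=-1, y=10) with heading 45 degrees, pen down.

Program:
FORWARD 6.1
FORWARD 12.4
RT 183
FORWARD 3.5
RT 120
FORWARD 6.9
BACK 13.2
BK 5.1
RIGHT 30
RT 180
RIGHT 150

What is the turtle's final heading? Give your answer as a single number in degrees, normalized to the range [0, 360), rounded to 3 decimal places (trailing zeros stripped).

Answer: 102

Derivation:
Executing turtle program step by step:
Start: pos=(-1,10), heading=45, pen down
FD 6.1: (-1,10) -> (3.313,14.313) [heading=45, draw]
FD 12.4: (3.313,14.313) -> (12.081,23.081) [heading=45, draw]
RT 183: heading 45 -> 222
FD 3.5: (12.081,23.081) -> (9.48,20.74) [heading=222, draw]
RT 120: heading 222 -> 102
FD 6.9: (9.48,20.74) -> (8.046,27.489) [heading=102, draw]
BK 13.2: (8.046,27.489) -> (10.79,14.577) [heading=102, draw]
BK 5.1: (10.79,14.577) -> (11.851,9.589) [heading=102, draw]
RT 30: heading 102 -> 72
RT 180: heading 72 -> 252
RT 150: heading 252 -> 102
Final: pos=(11.851,9.589), heading=102, 6 segment(s) drawn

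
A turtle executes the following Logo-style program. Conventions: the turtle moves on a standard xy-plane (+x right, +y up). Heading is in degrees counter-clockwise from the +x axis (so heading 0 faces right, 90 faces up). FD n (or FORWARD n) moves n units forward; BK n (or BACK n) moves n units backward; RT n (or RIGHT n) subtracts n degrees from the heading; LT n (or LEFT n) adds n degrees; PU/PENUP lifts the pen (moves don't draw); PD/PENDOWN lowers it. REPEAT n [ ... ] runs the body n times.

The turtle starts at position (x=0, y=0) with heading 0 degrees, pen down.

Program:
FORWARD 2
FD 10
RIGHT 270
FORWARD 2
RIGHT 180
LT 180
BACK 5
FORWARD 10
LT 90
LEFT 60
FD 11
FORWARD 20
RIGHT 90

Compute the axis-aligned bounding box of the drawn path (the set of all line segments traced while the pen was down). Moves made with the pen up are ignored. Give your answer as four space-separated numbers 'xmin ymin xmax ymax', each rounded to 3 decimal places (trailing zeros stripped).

Answer: -3.5 -19.847 12 7

Derivation:
Executing turtle program step by step:
Start: pos=(0,0), heading=0, pen down
FD 2: (0,0) -> (2,0) [heading=0, draw]
FD 10: (2,0) -> (12,0) [heading=0, draw]
RT 270: heading 0 -> 90
FD 2: (12,0) -> (12,2) [heading=90, draw]
RT 180: heading 90 -> 270
LT 180: heading 270 -> 90
BK 5: (12,2) -> (12,-3) [heading=90, draw]
FD 10: (12,-3) -> (12,7) [heading=90, draw]
LT 90: heading 90 -> 180
LT 60: heading 180 -> 240
FD 11: (12,7) -> (6.5,-2.526) [heading=240, draw]
FD 20: (6.5,-2.526) -> (-3.5,-19.847) [heading=240, draw]
RT 90: heading 240 -> 150
Final: pos=(-3.5,-19.847), heading=150, 7 segment(s) drawn

Segment endpoints: x in {-3.5, 0, 2, 6.5, 12, 12}, y in {-19.847, -3, -2.526, 0, 2, 7}
xmin=-3.5, ymin=-19.847, xmax=12, ymax=7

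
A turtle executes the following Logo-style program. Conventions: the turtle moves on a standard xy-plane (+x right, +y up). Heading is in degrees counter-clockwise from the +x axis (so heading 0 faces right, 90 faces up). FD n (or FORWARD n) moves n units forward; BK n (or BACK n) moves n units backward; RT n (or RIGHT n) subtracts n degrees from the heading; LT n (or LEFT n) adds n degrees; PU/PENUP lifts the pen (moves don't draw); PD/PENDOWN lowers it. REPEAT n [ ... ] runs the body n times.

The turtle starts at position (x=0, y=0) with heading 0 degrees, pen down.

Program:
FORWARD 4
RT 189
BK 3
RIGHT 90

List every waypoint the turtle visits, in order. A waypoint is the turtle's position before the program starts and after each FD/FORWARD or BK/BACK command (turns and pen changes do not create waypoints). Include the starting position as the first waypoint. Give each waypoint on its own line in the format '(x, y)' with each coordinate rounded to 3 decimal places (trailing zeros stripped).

Answer: (0, 0)
(4, 0)
(6.963, -0.469)

Derivation:
Executing turtle program step by step:
Start: pos=(0,0), heading=0, pen down
FD 4: (0,0) -> (4,0) [heading=0, draw]
RT 189: heading 0 -> 171
BK 3: (4,0) -> (6.963,-0.469) [heading=171, draw]
RT 90: heading 171 -> 81
Final: pos=(6.963,-0.469), heading=81, 2 segment(s) drawn
Waypoints (3 total):
(0, 0)
(4, 0)
(6.963, -0.469)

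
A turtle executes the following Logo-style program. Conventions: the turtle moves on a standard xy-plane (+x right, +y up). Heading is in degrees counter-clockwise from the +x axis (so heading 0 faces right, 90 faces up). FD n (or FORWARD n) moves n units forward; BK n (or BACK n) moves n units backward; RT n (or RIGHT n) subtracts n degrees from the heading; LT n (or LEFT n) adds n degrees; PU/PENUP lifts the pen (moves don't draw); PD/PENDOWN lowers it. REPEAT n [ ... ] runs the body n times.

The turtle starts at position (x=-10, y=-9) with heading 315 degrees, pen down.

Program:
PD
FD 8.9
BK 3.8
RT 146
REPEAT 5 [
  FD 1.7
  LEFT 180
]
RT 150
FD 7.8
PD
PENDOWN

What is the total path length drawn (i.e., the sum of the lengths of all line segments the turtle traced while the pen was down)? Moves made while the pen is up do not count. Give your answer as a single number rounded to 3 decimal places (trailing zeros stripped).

Answer: 29

Derivation:
Executing turtle program step by step:
Start: pos=(-10,-9), heading=315, pen down
PD: pen down
FD 8.9: (-10,-9) -> (-3.707,-15.293) [heading=315, draw]
BK 3.8: (-3.707,-15.293) -> (-6.394,-12.606) [heading=315, draw]
RT 146: heading 315 -> 169
REPEAT 5 [
  -- iteration 1/5 --
  FD 1.7: (-6.394,-12.606) -> (-8.063,-12.282) [heading=169, draw]
  LT 180: heading 169 -> 349
  -- iteration 2/5 --
  FD 1.7: (-8.063,-12.282) -> (-6.394,-12.606) [heading=349, draw]
  LT 180: heading 349 -> 169
  -- iteration 3/5 --
  FD 1.7: (-6.394,-12.606) -> (-8.063,-12.282) [heading=169, draw]
  LT 180: heading 169 -> 349
  -- iteration 4/5 --
  FD 1.7: (-8.063,-12.282) -> (-6.394,-12.606) [heading=349, draw]
  LT 180: heading 349 -> 169
  -- iteration 5/5 --
  FD 1.7: (-6.394,-12.606) -> (-8.063,-12.282) [heading=169, draw]
  LT 180: heading 169 -> 349
]
RT 150: heading 349 -> 199
FD 7.8: (-8.063,-12.282) -> (-15.438,-14.821) [heading=199, draw]
PD: pen down
PD: pen down
Final: pos=(-15.438,-14.821), heading=199, 8 segment(s) drawn

Segment lengths:
  seg 1: (-10,-9) -> (-3.707,-15.293), length = 8.9
  seg 2: (-3.707,-15.293) -> (-6.394,-12.606), length = 3.8
  seg 3: (-6.394,-12.606) -> (-8.063,-12.282), length = 1.7
  seg 4: (-8.063,-12.282) -> (-6.394,-12.606), length = 1.7
  seg 5: (-6.394,-12.606) -> (-8.063,-12.282), length = 1.7
  seg 6: (-8.063,-12.282) -> (-6.394,-12.606), length = 1.7
  seg 7: (-6.394,-12.606) -> (-8.063,-12.282), length = 1.7
  seg 8: (-8.063,-12.282) -> (-15.438,-14.821), length = 7.8
Total = 29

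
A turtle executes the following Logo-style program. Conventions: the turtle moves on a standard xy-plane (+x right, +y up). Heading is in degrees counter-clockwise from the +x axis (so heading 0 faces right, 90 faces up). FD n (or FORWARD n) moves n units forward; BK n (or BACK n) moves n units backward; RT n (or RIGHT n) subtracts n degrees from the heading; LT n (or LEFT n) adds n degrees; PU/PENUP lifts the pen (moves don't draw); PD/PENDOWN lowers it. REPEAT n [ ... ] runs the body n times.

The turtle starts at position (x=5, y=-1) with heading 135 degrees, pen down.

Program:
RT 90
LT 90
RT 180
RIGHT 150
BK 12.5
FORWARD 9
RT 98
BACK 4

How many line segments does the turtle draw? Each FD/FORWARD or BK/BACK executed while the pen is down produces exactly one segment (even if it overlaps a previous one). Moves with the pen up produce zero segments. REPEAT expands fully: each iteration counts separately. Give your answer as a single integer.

Executing turtle program step by step:
Start: pos=(5,-1), heading=135, pen down
RT 90: heading 135 -> 45
LT 90: heading 45 -> 135
RT 180: heading 135 -> 315
RT 150: heading 315 -> 165
BK 12.5: (5,-1) -> (17.074,-4.235) [heading=165, draw]
FD 9: (17.074,-4.235) -> (8.381,-1.906) [heading=165, draw]
RT 98: heading 165 -> 67
BK 4: (8.381,-1.906) -> (6.818,-5.588) [heading=67, draw]
Final: pos=(6.818,-5.588), heading=67, 3 segment(s) drawn
Segments drawn: 3

Answer: 3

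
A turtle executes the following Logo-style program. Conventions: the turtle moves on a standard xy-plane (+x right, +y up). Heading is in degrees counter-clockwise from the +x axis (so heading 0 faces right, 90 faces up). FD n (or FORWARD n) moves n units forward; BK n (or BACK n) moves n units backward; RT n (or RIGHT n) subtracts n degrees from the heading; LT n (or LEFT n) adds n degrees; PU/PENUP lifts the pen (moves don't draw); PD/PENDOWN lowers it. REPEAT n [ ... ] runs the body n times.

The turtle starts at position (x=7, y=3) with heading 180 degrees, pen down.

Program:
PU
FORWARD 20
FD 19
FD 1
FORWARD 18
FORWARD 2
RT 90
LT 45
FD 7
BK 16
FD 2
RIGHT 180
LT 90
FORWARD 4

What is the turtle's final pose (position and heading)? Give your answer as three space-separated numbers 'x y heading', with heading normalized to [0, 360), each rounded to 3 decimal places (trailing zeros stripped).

Answer: -45.222 0.879 45

Derivation:
Executing turtle program step by step:
Start: pos=(7,3), heading=180, pen down
PU: pen up
FD 20: (7,3) -> (-13,3) [heading=180, move]
FD 19: (-13,3) -> (-32,3) [heading=180, move]
FD 1: (-32,3) -> (-33,3) [heading=180, move]
FD 18: (-33,3) -> (-51,3) [heading=180, move]
FD 2: (-51,3) -> (-53,3) [heading=180, move]
RT 90: heading 180 -> 90
LT 45: heading 90 -> 135
FD 7: (-53,3) -> (-57.95,7.95) [heading=135, move]
BK 16: (-57.95,7.95) -> (-46.636,-3.364) [heading=135, move]
FD 2: (-46.636,-3.364) -> (-48.05,-1.95) [heading=135, move]
RT 180: heading 135 -> 315
LT 90: heading 315 -> 45
FD 4: (-48.05,-1.95) -> (-45.222,0.879) [heading=45, move]
Final: pos=(-45.222,0.879), heading=45, 0 segment(s) drawn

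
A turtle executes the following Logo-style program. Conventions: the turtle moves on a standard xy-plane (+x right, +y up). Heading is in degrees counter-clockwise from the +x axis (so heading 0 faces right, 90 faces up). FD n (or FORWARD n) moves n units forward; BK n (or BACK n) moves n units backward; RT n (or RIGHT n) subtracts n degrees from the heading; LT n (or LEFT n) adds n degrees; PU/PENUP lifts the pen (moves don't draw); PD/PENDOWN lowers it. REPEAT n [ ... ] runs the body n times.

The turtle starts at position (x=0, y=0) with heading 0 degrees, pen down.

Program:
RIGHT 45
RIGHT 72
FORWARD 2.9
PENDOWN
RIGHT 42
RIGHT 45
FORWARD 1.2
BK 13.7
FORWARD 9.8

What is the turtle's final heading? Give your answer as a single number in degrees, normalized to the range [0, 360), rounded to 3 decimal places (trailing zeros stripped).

Answer: 156

Derivation:
Executing turtle program step by step:
Start: pos=(0,0), heading=0, pen down
RT 45: heading 0 -> 315
RT 72: heading 315 -> 243
FD 2.9: (0,0) -> (-1.317,-2.584) [heading=243, draw]
PD: pen down
RT 42: heading 243 -> 201
RT 45: heading 201 -> 156
FD 1.2: (-1.317,-2.584) -> (-2.413,-2.096) [heading=156, draw]
BK 13.7: (-2.413,-2.096) -> (10.103,-7.668) [heading=156, draw]
FD 9.8: (10.103,-7.668) -> (1.15,-3.682) [heading=156, draw]
Final: pos=(1.15,-3.682), heading=156, 4 segment(s) drawn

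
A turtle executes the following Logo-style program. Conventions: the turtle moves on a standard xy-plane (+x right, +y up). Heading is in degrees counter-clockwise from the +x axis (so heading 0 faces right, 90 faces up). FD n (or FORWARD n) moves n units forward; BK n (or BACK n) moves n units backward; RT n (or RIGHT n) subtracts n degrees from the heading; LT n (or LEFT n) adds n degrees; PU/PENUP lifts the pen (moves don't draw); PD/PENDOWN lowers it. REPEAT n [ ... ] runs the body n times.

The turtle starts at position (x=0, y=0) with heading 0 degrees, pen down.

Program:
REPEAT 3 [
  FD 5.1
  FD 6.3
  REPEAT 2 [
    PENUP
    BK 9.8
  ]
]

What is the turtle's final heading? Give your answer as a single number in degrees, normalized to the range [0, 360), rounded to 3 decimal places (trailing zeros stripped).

Answer: 0

Derivation:
Executing turtle program step by step:
Start: pos=(0,0), heading=0, pen down
REPEAT 3 [
  -- iteration 1/3 --
  FD 5.1: (0,0) -> (5.1,0) [heading=0, draw]
  FD 6.3: (5.1,0) -> (11.4,0) [heading=0, draw]
  REPEAT 2 [
    -- iteration 1/2 --
    PU: pen up
    BK 9.8: (11.4,0) -> (1.6,0) [heading=0, move]
    -- iteration 2/2 --
    PU: pen up
    BK 9.8: (1.6,0) -> (-8.2,0) [heading=0, move]
  ]
  -- iteration 2/3 --
  FD 5.1: (-8.2,0) -> (-3.1,0) [heading=0, move]
  FD 6.3: (-3.1,0) -> (3.2,0) [heading=0, move]
  REPEAT 2 [
    -- iteration 1/2 --
    PU: pen up
    BK 9.8: (3.2,0) -> (-6.6,0) [heading=0, move]
    -- iteration 2/2 --
    PU: pen up
    BK 9.8: (-6.6,0) -> (-16.4,0) [heading=0, move]
  ]
  -- iteration 3/3 --
  FD 5.1: (-16.4,0) -> (-11.3,0) [heading=0, move]
  FD 6.3: (-11.3,0) -> (-5,0) [heading=0, move]
  REPEAT 2 [
    -- iteration 1/2 --
    PU: pen up
    BK 9.8: (-5,0) -> (-14.8,0) [heading=0, move]
    -- iteration 2/2 --
    PU: pen up
    BK 9.8: (-14.8,0) -> (-24.6,0) [heading=0, move]
  ]
]
Final: pos=(-24.6,0), heading=0, 2 segment(s) drawn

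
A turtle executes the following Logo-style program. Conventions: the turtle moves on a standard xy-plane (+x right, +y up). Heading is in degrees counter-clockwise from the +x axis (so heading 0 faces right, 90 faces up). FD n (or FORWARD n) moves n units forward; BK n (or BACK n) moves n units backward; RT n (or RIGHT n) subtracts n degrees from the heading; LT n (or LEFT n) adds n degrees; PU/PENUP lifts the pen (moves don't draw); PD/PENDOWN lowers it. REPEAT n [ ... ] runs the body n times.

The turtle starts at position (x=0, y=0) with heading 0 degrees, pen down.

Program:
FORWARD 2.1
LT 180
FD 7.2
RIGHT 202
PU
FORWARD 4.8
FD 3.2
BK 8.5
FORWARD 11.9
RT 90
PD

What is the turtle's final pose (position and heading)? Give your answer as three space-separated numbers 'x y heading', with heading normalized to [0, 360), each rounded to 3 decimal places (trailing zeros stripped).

Answer: 5.47 -4.271 248

Derivation:
Executing turtle program step by step:
Start: pos=(0,0), heading=0, pen down
FD 2.1: (0,0) -> (2.1,0) [heading=0, draw]
LT 180: heading 0 -> 180
FD 7.2: (2.1,0) -> (-5.1,0) [heading=180, draw]
RT 202: heading 180 -> 338
PU: pen up
FD 4.8: (-5.1,0) -> (-0.65,-1.798) [heading=338, move]
FD 3.2: (-0.65,-1.798) -> (2.317,-2.997) [heading=338, move]
BK 8.5: (2.317,-2.997) -> (-5.564,0.187) [heading=338, move]
FD 11.9: (-5.564,0.187) -> (5.47,-4.271) [heading=338, move]
RT 90: heading 338 -> 248
PD: pen down
Final: pos=(5.47,-4.271), heading=248, 2 segment(s) drawn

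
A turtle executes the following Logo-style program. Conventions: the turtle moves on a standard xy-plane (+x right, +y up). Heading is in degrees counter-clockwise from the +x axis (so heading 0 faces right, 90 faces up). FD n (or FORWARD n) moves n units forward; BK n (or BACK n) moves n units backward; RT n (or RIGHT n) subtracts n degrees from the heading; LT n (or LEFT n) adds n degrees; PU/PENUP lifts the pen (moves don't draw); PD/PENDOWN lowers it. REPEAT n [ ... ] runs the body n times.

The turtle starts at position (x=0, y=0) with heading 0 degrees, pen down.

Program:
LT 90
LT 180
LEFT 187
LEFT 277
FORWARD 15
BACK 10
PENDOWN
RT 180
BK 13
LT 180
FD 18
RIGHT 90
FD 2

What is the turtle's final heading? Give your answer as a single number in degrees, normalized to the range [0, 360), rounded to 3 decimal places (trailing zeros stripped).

Executing turtle program step by step:
Start: pos=(0,0), heading=0, pen down
LT 90: heading 0 -> 90
LT 180: heading 90 -> 270
LT 187: heading 270 -> 97
LT 277: heading 97 -> 14
FD 15: (0,0) -> (14.554,3.629) [heading=14, draw]
BK 10: (14.554,3.629) -> (4.851,1.21) [heading=14, draw]
PD: pen down
RT 180: heading 14 -> 194
BK 13: (4.851,1.21) -> (17.465,4.355) [heading=194, draw]
LT 180: heading 194 -> 14
FD 18: (17.465,4.355) -> (34.931,8.709) [heading=14, draw]
RT 90: heading 14 -> 284
FD 2: (34.931,8.709) -> (35.414,6.769) [heading=284, draw]
Final: pos=(35.414,6.769), heading=284, 5 segment(s) drawn

Answer: 284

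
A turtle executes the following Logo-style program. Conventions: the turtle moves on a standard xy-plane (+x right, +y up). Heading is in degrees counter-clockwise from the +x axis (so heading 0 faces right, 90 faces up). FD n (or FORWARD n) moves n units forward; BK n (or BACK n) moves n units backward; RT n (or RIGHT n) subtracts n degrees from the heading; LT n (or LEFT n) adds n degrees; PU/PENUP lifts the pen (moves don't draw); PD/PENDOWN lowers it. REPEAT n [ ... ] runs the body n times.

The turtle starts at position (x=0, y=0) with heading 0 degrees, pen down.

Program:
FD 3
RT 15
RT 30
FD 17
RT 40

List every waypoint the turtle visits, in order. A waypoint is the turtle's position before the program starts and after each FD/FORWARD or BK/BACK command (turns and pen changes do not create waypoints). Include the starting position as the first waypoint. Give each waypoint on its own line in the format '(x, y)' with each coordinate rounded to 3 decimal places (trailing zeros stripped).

Answer: (0, 0)
(3, 0)
(15.021, -12.021)

Derivation:
Executing turtle program step by step:
Start: pos=(0,0), heading=0, pen down
FD 3: (0,0) -> (3,0) [heading=0, draw]
RT 15: heading 0 -> 345
RT 30: heading 345 -> 315
FD 17: (3,0) -> (15.021,-12.021) [heading=315, draw]
RT 40: heading 315 -> 275
Final: pos=(15.021,-12.021), heading=275, 2 segment(s) drawn
Waypoints (3 total):
(0, 0)
(3, 0)
(15.021, -12.021)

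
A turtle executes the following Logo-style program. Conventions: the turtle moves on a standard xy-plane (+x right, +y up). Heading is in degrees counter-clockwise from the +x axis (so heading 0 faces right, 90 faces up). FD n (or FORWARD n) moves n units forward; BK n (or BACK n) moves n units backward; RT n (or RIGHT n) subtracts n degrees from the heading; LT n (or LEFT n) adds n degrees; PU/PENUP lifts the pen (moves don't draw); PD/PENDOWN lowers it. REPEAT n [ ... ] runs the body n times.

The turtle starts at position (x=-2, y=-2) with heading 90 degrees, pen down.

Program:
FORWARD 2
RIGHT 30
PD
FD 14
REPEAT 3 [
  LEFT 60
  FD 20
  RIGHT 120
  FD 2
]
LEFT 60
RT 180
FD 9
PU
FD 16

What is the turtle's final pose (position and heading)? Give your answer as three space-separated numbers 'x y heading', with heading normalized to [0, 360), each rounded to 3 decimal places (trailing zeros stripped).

Answer: 14.5 64.952 120

Derivation:
Executing turtle program step by step:
Start: pos=(-2,-2), heading=90, pen down
FD 2: (-2,-2) -> (-2,0) [heading=90, draw]
RT 30: heading 90 -> 60
PD: pen down
FD 14: (-2,0) -> (5,12.124) [heading=60, draw]
REPEAT 3 [
  -- iteration 1/3 --
  LT 60: heading 60 -> 120
  FD 20: (5,12.124) -> (-5,29.445) [heading=120, draw]
  RT 120: heading 120 -> 0
  FD 2: (-5,29.445) -> (-3,29.445) [heading=0, draw]
  -- iteration 2/3 --
  LT 60: heading 0 -> 60
  FD 20: (-3,29.445) -> (7,46.765) [heading=60, draw]
  RT 120: heading 60 -> 300
  FD 2: (7,46.765) -> (8,45.033) [heading=300, draw]
  -- iteration 3/3 --
  LT 60: heading 300 -> 0
  FD 20: (8,45.033) -> (28,45.033) [heading=0, draw]
  RT 120: heading 0 -> 240
  FD 2: (28,45.033) -> (27,43.301) [heading=240, draw]
]
LT 60: heading 240 -> 300
RT 180: heading 300 -> 120
FD 9: (27,43.301) -> (22.5,51.095) [heading=120, draw]
PU: pen up
FD 16: (22.5,51.095) -> (14.5,64.952) [heading=120, move]
Final: pos=(14.5,64.952), heading=120, 9 segment(s) drawn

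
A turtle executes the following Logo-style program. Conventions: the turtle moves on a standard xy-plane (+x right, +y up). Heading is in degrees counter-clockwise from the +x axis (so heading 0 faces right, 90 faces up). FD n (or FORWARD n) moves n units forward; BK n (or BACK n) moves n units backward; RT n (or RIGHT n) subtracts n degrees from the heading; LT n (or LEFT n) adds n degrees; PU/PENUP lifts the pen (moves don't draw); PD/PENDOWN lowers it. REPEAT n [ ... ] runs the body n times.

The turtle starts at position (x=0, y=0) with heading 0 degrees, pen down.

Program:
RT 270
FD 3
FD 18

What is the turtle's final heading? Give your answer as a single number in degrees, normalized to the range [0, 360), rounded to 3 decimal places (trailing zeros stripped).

Executing turtle program step by step:
Start: pos=(0,0), heading=0, pen down
RT 270: heading 0 -> 90
FD 3: (0,0) -> (0,3) [heading=90, draw]
FD 18: (0,3) -> (0,21) [heading=90, draw]
Final: pos=(0,21), heading=90, 2 segment(s) drawn

Answer: 90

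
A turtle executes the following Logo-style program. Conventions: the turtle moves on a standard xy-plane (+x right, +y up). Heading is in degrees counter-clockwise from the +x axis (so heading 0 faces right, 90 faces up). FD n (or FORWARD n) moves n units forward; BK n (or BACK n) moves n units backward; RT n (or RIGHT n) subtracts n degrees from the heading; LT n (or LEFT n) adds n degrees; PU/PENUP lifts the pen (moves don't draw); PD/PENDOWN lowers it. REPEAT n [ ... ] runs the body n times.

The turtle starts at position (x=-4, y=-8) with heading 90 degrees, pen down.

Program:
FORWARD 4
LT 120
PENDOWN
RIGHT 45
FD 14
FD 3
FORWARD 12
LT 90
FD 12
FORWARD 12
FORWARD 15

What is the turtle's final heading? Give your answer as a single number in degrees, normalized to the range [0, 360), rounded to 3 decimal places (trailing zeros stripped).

Answer: 255

Derivation:
Executing turtle program step by step:
Start: pos=(-4,-8), heading=90, pen down
FD 4: (-4,-8) -> (-4,-4) [heading=90, draw]
LT 120: heading 90 -> 210
PD: pen down
RT 45: heading 210 -> 165
FD 14: (-4,-4) -> (-17.523,-0.377) [heading=165, draw]
FD 3: (-17.523,-0.377) -> (-20.421,0.4) [heading=165, draw]
FD 12: (-20.421,0.4) -> (-32.012,3.506) [heading=165, draw]
LT 90: heading 165 -> 255
FD 12: (-32.012,3.506) -> (-35.118,-8.085) [heading=255, draw]
FD 12: (-35.118,-8.085) -> (-38.224,-19.676) [heading=255, draw]
FD 15: (-38.224,-19.676) -> (-42.106,-34.165) [heading=255, draw]
Final: pos=(-42.106,-34.165), heading=255, 7 segment(s) drawn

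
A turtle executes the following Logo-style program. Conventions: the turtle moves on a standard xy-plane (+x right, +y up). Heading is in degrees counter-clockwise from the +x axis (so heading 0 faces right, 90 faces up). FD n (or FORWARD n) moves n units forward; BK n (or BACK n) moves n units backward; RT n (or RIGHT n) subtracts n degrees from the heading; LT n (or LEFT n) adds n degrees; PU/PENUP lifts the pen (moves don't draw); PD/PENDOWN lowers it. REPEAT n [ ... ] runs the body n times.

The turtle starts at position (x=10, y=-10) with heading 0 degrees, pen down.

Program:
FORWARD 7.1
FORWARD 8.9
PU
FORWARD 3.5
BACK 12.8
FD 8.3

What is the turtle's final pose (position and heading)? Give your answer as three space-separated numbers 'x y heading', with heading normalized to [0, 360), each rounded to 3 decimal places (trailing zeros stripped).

Answer: 25 -10 0

Derivation:
Executing turtle program step by step:
Start: pos=(10,-10), heading=0, pen down
FD 7.1: (10,-10) -> (17.1,-10) [heading=0, draw]
FD 8.9: (17.1,-10) -> (26,-10) [heading=0, draw]
PU: pen up
FD 3.5: (26,-10) -> (29.5,-10) [heading=0, move]
BK 12.8: (29.5,-10) -> (16.7,-10) [heading=0, move]
FD 8.3: (16.7,-10) -> (25,-10) [heading=0, move]
Final: pos=(25,-10), heading=0, 2 segment(s) drawn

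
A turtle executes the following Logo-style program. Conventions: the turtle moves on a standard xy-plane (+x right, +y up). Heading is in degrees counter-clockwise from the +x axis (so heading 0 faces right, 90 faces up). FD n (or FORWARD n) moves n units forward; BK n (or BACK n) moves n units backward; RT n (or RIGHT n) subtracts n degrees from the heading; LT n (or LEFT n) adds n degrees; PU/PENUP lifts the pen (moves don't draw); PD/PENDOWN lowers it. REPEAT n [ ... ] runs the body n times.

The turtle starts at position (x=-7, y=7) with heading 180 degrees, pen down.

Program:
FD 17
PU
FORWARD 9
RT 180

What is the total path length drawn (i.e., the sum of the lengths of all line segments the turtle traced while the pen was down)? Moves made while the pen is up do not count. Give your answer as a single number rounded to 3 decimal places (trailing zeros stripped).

Answer: 17

Derivation:
Executing turtle program step by step:
Start: pos=(-7,7), heading=180, pen down
FD 17: (-7,7) -> (-24,7) [heading=180, draw]
PU: pen up
FD 9: (-24,7) -> (-33,7) [heading=180, move]
RT 180: heading 180 -> 0
Final: pos=(-33,7), heading=0, 1 segment(s) drawn

Segment lengths:
  seg 1: (-7,7) -> (-24,7), length = 17
Total = 17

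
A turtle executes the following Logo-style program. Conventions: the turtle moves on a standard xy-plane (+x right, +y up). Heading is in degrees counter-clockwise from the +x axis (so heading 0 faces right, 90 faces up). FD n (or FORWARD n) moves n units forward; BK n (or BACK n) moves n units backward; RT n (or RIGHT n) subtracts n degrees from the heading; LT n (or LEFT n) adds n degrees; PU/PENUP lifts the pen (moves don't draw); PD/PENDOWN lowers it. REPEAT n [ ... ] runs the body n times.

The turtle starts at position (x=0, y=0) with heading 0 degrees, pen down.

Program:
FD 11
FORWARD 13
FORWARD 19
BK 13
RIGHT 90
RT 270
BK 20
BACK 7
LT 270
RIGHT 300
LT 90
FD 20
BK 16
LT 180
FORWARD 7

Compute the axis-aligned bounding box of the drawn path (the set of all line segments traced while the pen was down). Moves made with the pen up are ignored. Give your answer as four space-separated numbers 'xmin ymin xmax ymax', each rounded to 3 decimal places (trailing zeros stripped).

Executing turtle program step by step:
Start: pos=(0,0), heading=0, pen down
FD 11: (0,0) -> (11,0) [heading=0, draw]
FD 13: (11,0) -> (24,0) [heading=0, draw]
FD 19: (24,0) -> (43,0) [heading=0, draw]
BK 13: (43,0) -> (30,0) [heading=0, draw]
RT 90: heading 0 -> 270
RT 270: heading 270 -> 0
BK 20: (30,0) -> (10,0) [heading=0, draw]
BK 7: (10,0) -> (3,0) [heading=0, draw]
LT 270: heading 0 -> 270
RT 300: heading 270 -> 330
LT 90: heading 330 -> 60
FD 20: (3,0) -> (13,17.321) [heading=60, draw]
BK 16: (13,17.321) -> (5,3.464) [heading=60, draw]
LT 180: heading 60 -> 240
FD 7: (5,3.464) -> (1.5,-2.598) [heading=240, draw]
Final: pos=(1.5,-2.598), heading=240, 9 segment(s) drawn

Segment endpoints: x in {0, 1.5, 3, 5, 10, 11, 13, 24, 30, 43}, y in {-2.598, 0, 0, 0, 3.464, 17.321}
xmin=0, ymin=-2.598, xmax=43, ymax=17.321

Answer: 0 -2.598 43 17.321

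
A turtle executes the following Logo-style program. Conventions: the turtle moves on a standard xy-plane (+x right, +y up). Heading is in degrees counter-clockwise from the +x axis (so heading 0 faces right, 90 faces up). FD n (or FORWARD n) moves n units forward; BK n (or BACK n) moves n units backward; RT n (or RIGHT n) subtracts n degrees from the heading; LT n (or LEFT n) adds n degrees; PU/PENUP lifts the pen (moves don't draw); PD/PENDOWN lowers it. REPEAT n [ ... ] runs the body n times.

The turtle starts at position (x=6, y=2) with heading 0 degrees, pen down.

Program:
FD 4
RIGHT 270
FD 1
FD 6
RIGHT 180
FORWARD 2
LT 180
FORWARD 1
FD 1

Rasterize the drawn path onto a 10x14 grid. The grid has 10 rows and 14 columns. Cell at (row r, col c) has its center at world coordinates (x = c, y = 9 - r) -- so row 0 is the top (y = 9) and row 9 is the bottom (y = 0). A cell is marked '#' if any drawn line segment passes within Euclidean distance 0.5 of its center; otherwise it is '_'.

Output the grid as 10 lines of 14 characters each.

Segment 0: (6,2) -> (10,2)
Segment 1: (10,2) -> (10,3)
Segment 2: (10,3) -> (10,9)
Segment 3: (10,9) -> (10,7)
Segment 4: (10,7) -> (10,8)
Segment 5: (10,8) -> (10,9)

Answer: __________#___
__________#___
__________#___
__________#___
__________#___
__________#___
__________#___
______#####___
______________
______________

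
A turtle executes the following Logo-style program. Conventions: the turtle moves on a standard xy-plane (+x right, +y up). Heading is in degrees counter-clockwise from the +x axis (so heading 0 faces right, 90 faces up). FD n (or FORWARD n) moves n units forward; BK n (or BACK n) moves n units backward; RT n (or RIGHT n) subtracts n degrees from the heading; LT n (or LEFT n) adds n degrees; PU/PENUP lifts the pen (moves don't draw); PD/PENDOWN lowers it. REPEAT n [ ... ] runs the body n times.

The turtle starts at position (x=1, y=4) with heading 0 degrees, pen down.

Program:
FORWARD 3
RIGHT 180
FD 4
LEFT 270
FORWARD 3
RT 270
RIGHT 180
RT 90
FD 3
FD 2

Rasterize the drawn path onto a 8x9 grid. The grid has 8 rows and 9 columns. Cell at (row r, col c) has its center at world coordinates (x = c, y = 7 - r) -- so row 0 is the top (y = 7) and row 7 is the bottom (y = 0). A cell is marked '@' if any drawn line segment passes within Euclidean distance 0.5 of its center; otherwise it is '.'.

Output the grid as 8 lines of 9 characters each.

Segment 0: (1,4) -> (4,4)
Segment 1: (4,4) -> (0,4)
Segment 2: (0,4) -> (0,7)
Segment 3: (0,7) -> (0,4)
Segment 4: (0,4) -> (0,2)

Answer: @........
@........
@........
@@@@@....
@........
@........
.........
.........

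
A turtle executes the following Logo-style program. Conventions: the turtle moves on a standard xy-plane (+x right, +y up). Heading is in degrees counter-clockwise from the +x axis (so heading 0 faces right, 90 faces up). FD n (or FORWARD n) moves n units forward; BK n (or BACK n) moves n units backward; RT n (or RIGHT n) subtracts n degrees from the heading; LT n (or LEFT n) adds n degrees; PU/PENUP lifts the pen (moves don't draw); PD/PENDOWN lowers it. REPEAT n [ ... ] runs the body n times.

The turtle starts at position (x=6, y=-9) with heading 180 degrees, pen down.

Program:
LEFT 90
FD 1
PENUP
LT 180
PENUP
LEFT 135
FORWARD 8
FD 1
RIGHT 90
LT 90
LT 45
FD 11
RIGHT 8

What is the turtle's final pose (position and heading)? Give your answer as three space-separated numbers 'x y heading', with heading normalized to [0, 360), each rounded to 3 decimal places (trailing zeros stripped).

Answer: -0.364 -27.364 262

Derivation:
Executing turtle program step by step:
Start: pos=(6,-9), heading=180, pen down
LT 90: heading 180 -> 270
FD 1: (6,-9) -> (6,-10) [heading=270, draw]
PU: pen up
LT 180: heading 270 -> 90
PU: pen up
LT 135: heading 90 -> 225
FD 8: (6,-10) -> (0.343,-15.657) [heading=225, move]
FD 1: (0.343,-15.657) -> (-0.364,-16.364) [heading=225, move]
RT 90: heading 225 -> 135
LT 90: heading 135 -> 225
LT 45: heading 225 -> 270
FD 11: (-0.364,-16.364) -> (-0.364,-27.364) [heading=270, move]
RT 8: heading 270 -> 262
Final: pos=(-0.364,-27.364), heading=262, 1 segment(s) drawn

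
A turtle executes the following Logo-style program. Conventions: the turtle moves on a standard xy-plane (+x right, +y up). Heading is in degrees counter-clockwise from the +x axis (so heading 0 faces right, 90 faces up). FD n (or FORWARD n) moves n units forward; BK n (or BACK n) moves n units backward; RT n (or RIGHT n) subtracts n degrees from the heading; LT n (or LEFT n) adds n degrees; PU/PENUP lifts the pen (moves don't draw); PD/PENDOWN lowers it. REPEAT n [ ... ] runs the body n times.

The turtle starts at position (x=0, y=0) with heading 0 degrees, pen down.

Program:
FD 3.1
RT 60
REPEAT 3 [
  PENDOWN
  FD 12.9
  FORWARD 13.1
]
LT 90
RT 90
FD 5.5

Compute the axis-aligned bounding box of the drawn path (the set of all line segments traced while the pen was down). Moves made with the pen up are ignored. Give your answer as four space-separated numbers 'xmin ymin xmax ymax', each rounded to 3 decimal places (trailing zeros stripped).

Executing turtle program step by step:
Start: pos=(0,0), heading=0, pen down
FD 3.1: (0,0) -> (3.1,0) [heading=0, draw]
RT 60: heading 0 -> 300
REPEAT 3 [
  -- iteration 1/3 --
  PD: pen down
  FD 12.9: (3.1,0) -> (9.55,-11.172) [heading=300, draw]
  FD 13.1: (9.55,-11.172) -> (16.1,-22.517) [heading=300, draw]
  -- iteration 2/3 --
  PD: pen down
  FD 12.9: (16.1,-22.517) -> (22.55,-33.688) [heading=300, draw]
  FD 13.1: (22.55,-33.688) -> (29.1,-45.033) [heading=300, draw]
  -- iteration 3/3 --
  PD: pen down
  FD 12.9: (29.1,-45.033) -> (35.55,-56.205) [heading=300, draw]
  FD 13.1: (35.55,-56.205) -> (42.1,-67.55) [heading=300, draw]
]
LT 90: heading 300 -> 30
RT 90: heading 30 -> 300
FD 5.5: (42.1,-67.55) -> (44.85,-72.313) [heading=300, draw]
Final: pos=(44.85,-72.313), heading=300, 8 segment(s) drawn

Segment endpoints: x in {0, 3.1, 9.55, 16.1, 22.55, 29.1, 35.55, 42.1, 44.85}, y in {-72.313, -67.55, -56.205, -45.033, -33.688, -22.517, -11.172, 0}
xmin=0, ymin=-72.313, xmax=44.85, ymax=0

Answer: 0 -72.313 44.85 0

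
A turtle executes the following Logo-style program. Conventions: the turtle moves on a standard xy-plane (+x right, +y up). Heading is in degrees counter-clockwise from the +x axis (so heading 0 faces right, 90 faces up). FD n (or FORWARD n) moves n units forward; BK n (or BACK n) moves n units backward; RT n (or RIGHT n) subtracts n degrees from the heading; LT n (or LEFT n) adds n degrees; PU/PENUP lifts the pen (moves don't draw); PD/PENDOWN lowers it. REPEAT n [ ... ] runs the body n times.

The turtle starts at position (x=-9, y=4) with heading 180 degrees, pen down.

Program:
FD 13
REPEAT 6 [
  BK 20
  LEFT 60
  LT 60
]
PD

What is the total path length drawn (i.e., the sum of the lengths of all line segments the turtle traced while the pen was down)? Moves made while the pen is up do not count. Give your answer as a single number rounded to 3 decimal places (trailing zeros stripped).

Answer: 133

Derivation:
Executing turtle program step by step:
Start: pos=(-9,4), heading=180, pen down
FD 13: (-9,4) -> (-22,4) [heading=180, draw]
REPEAT 6 [
  -- iteration 1/6 --
  BK 20: (-22,4) -> (-2,4) [heading=180, draw]
  LT 60: heading 180 -> 240
  LT 60: heading 240 -> 300
  -- iteration 2/6 --
  BK 20: (-2,4) -> (-12,21.321) [heading=300, draw]
  LT 60: heading 300 -> 0
  LT 60: heading 0 -> 60
  -- iteration 3/6 --
  BK 20: (-12,21.321) -> (-22,4) [heading=60, draw]
  LT 60: heading 60 -> 120
  LT 60: heading 120 -> 180
  -- iteration 4/6 --
  BK 20: (-22,4) -> (-2,4) [heading=180, draw]
  LT 60: heading 180 -> 240
  LT 60: heading 240 -> 300
  -- iteration 5/6 --
  BK 20: (-2,4) -> (-12,21.321) [heading=300, draw]
  LT 60: heading 300 -> 0
  LT 60: heading 0 -> 60
  -- iteration 6/6 --
  BK 20: (-12,21.321) -> (-22,4) [heading=60, draw]
  LT 60: heading 60 -> 120
  LT 60: heading 120 -> 180
]
PD: pen down
Final: pos=(-22,4), heading=180, 7 segment(s) drawn

Segment lengths:
  seg 1: (-9,4) -> (-22,4), length = 13
  seg 2: (-22,4) -> (-2,4), length = 20
  seg 3: (-2,4) -> (-12,21.321), length = 20
  seg 4: (-12,21.321) -> (-22,4), length = 20
  seg 5: (-22,4) -> (-2,4), length = 20
  seg 6: (-2,4) -> (-12,21.321), length = 20
  seg 7: (-12,21.321) -> (-22,4), length = 20
Total = 133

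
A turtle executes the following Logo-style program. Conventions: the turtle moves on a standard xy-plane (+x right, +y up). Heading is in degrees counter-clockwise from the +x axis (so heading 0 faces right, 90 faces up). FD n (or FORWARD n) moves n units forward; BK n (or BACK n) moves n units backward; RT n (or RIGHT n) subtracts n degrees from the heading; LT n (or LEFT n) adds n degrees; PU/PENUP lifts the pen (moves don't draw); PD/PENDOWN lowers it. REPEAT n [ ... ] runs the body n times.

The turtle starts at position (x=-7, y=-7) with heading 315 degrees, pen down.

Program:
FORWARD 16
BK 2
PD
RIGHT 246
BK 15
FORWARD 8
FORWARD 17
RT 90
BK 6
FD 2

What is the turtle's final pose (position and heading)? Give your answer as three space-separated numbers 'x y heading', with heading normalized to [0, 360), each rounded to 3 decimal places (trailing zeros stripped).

Answer: 2.749 -6.13 339

Derivation:
Executing turtle program step by step:
Start: pos=(-7,-7), heading=315, pen down
FD 16: (-7,-7) -> (4.314,-18.314) [heading=315, draw]
BK 2: (4.314,-18.314) -> (2.899,-16.899) [heading=315, draw]
PD: pen down
RT 246: heading 315 -> 69
BK 15: (2.899,-16.899) -> (-2.476,-30.903) [heading=69, draw]
FD 8: (-2.476,-30.903) -> (0.391,-23.435) [heading=69, draw]
FD 17: (0.391,-23.435) -> (6.483,-7.564) [heading=69, draw]
RT 90: heading 69 -> 339
BK 6: (6.483,-7.564) -> (0.882,-5.413) [heading=339, draw]
FD 2: (0.882,-5.413) -> (2.749,-6.13) [heading=339, draw]
Final: pos=(2.749,-6.13), heading=339, 7 segment(s) drawn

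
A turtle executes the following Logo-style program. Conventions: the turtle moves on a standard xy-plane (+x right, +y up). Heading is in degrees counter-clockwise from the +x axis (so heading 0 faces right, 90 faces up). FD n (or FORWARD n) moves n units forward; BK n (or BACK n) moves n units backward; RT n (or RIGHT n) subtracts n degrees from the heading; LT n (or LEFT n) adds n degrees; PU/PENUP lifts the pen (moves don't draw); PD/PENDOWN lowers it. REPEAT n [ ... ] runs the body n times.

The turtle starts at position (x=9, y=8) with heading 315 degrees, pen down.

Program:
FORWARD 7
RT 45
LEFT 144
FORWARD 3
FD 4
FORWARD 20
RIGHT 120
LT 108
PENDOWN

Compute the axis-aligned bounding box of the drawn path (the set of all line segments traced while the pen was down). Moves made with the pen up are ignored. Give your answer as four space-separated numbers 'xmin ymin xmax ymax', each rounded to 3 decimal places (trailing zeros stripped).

Answer: 9 3.05 29.82 24.894

Derivation:
Executing turtle program step by step:
Start: pos=(9,8), heading=315, pen down
FD 7: (9,8) -> (13.95,3.05) [heading=315, draw]
RT 45: heading 315 -> 270
LT 144: heading 270 -> 54
FD 3: (13.95,3.05) -> (15.713,5.477) [heading=54, draw]
FD 4: (15.713,5.477) -> (18.064,8.713) [heading=54, draw]
FD 20: (18.064,8.713) -> (29.82,24.894) [heading=54, draw]
RT 120: heading 54 -> 294
LT 108: heading 294 -> 42
PD: pen down
Final: pos=(29.82,24.894), heading=42, 4 segment(s) drawn

Segment endpoints: x in {9, 13.95, 15.713, 18.064, 29.82}, y in {3.05, 5.477, 8, 8.713, 24.894}
xmin=9, ymin=3.05, xmax=29.82, ymax=24.894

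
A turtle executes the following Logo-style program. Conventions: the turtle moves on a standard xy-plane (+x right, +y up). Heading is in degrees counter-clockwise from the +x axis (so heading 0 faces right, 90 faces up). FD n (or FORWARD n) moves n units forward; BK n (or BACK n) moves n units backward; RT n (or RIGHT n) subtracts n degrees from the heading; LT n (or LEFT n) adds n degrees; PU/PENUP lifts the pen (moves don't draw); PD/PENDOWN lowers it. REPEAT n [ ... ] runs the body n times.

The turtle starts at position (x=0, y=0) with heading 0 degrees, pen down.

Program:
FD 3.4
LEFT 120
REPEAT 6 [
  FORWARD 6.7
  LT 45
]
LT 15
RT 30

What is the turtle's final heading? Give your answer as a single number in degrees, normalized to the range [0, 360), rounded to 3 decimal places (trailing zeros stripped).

Executing turtle program step by step:
Start: pos=(0,0), heading=0, pen down
FD 3.4: (0,0) -> (3.4,0) [heading=0, draw]
LT 120: heading 0 -> 120
REPEAT 6 [
  -- iteration 1/6 --
  FD 6.7: (3.4,0) -> (0.05,5.802) [heading=120, draw]
  LT 45: heading 120 -> 165
  -- iteration 2/6 --
  FD 6.7: (0.05,5.802) -> (-6.422,7.536) [heading=165, draw]
  LT 45: heading 165 -> 210
  -- iteration 3/6 --
  FD 6.7: (-6.422,7.536) -> (-12.224,4.186) [heading=210, draw]
  LT 45: heading 210 -> 255
  -- iteration 4/6 --
  FD 6.7: (-12.224,4.186) -> (-13.958,-2.285) [heading=255, draw]
  LT 45: heading 255 -> 300
  -- iteration 5/6 --
  FD 6.7: (-13.958,-2.285) -> (-10.608,-8.088) [heading=300, draw]
  LT 45: heading 300 -> 345
  -- iteration 6/6 --
  FD 6.7: (-10.608,-8.088) -> (-4.136,-9.822) [heading=345, draw]
  LT 45: heading 345 -> 30
]
LT 15: heading 30 -> 45
RT 30: heading 45 -> 15
Final: pos=(-4.136,-9.822), heading=15, 7 segment(s) drawn

Answer: 15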